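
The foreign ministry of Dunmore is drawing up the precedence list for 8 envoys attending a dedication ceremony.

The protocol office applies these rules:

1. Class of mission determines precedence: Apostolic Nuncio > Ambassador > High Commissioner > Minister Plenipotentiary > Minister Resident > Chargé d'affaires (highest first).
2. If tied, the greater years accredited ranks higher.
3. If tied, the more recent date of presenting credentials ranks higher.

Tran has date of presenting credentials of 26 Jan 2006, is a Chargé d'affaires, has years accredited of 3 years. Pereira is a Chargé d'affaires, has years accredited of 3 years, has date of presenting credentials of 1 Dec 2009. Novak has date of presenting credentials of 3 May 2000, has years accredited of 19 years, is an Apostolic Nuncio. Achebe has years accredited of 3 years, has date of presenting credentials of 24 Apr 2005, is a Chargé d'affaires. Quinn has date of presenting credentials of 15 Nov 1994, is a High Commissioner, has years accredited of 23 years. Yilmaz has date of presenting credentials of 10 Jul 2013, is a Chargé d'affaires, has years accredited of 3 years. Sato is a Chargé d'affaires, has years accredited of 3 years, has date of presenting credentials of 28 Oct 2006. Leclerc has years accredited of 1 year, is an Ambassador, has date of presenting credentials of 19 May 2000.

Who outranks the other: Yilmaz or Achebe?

By class of mission: Novak (Apostolic Nuncio); then Leclerc (Ambassador); then Quinn (High Commissioner); then Yilmaz, Pereira, Sato, Tran and Achebe (Chargé d'affaires).
Yilmaz, Pereira, Sato, Tran and Achebe all have years accredited 3 years, so the next rule applies.
Among Yilmaz, Pereira, Sato, Tran and Achebe, by date of presenting credentials (later first): Yilmaz (10 Jul 2013) before Pereira (1 Dec 2009) before Sato (28 Oct 2006) before Tran (26 Jan 2006) before Achebe (24 Apr 2005).
So Yilmaz takes precedence.

Yilmaz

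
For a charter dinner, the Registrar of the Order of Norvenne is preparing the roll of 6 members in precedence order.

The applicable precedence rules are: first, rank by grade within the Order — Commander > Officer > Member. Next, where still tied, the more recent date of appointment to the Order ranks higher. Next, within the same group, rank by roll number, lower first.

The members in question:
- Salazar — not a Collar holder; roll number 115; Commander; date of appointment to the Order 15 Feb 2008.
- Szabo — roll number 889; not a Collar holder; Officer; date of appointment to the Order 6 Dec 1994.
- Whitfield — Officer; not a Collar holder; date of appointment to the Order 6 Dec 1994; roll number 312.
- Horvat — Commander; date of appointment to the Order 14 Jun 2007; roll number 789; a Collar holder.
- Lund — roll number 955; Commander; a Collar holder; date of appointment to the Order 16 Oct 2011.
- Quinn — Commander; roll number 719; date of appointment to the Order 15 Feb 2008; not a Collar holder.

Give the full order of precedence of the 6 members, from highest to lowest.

Lund, Salazar, Quinn, Horvat, Whitfield, Szabo

By grade within the Order: Lund, Salazar, Quinn and Horvat (Commander); then Whitfield and Szabo (Officer).
Among Lund, Salazar, Quinn and Horvat, by date of appointment to the Order (later first): Lund (16 Oct 2011) before Salazar and Quinn (15 Feb 2008) before Horvat (14 Jun 2007).
Among Salazar and Quinn, by roll number (lower first): Salazar (115) before Quinn (719).
Whitfield and Szabo both have date of appointment to the Order 6 Dec 1994, so the next rule applies.
Among Whitfield and Szabo, by roll number (lower first): Whitfield (312) before Szabo (889).
Full order: Lund, Salazar, Quinn, Horvat, Whitfield, Szabo.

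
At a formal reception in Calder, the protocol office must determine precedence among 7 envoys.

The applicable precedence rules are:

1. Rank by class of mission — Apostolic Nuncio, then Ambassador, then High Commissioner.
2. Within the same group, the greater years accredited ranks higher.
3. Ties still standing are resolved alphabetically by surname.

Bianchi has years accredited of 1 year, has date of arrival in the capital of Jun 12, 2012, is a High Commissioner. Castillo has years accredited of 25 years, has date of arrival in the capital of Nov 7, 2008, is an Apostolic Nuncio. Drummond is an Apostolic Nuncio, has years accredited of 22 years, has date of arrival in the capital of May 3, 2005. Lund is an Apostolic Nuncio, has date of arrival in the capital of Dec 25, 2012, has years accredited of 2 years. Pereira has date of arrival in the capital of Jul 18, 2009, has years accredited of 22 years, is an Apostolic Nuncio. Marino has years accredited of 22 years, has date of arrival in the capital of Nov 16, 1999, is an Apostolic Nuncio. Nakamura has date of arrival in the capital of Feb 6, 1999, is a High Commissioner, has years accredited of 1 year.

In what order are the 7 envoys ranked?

Castillo, Drummond, Marino, Pereira, Lund, Bianchi, Nakamura

By class of mission: Castillo, Drummond, Marino, Pereira and Lund (Apostolic Nuncio); then Bianchi and Nakamura (High Commissioner).
Among Castillo, Drummond, Marino, Pereira and Lund, by years accredited (higher first): Castillo (25 years) before Drummond, Marino and Pereira (22 years) before Lund (2 years).
Among Drummond, Marino and Pereira, alphabetically by surname: Drummond before Marino before Pereira.
Bianchi and Nakamura both have years accredited 1 year, so the next rule applies.
Among Bianchi and Nakamura, alphabetically by surname: Bianchi before Nakamura.
Full order: Castillo, Drummond, Marino, Pereira, Lund, Bianchi, Nakamura.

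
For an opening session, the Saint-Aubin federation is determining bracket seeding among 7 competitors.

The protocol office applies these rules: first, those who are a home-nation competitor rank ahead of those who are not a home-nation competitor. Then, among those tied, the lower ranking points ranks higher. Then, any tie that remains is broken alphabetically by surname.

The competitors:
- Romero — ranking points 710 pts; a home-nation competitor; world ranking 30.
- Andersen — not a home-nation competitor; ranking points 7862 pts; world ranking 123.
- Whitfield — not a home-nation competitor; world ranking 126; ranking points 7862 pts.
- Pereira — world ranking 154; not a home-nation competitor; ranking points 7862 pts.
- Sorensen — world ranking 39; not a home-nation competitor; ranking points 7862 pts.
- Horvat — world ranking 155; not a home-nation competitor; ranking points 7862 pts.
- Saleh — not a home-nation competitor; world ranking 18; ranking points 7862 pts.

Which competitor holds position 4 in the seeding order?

By the first rule: Romero (a home-nation competitor); then Andersen, Horvat, Pereira, Saleh, Sorensen and Whitfield (each not a home-nation competitor).
Andersen, Horvat, Pereira, Saleh, Sorensen and Whitfield all have ranking points 7862 pts, so the next rule applies.
Among Andersen, Horvat, Pereira, Saleh, Sorensen and Whitfield, alphabetically by surname: Andersen before Horvat before Pereira before Saleh before Sorensen before Whitfield.
Order: Romero, Andersen, Horvat, Pereira, Saleh, Sorensen, Whitfield.

Pereira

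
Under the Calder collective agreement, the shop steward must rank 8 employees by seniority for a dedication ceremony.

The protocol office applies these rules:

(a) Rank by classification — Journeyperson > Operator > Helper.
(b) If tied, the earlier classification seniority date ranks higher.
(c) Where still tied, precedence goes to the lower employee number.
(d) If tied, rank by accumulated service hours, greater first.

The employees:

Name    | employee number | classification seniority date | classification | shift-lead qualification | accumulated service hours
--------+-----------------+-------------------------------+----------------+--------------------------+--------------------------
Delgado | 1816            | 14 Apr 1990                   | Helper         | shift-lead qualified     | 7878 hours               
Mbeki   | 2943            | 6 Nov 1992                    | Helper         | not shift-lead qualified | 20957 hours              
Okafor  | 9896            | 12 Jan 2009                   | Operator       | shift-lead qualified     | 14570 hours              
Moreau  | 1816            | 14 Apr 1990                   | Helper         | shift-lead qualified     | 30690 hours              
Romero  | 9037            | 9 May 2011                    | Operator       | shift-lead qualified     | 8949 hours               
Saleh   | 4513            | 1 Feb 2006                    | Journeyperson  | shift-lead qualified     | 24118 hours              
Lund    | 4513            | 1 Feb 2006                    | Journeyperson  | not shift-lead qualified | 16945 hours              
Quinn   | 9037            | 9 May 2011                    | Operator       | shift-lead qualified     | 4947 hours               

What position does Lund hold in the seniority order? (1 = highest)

By classification: Saleh and Lund (Journeyperson); then Okafor, Romero and Quinn (Operator); then Moreau, Delgado and Mbeki (Helper).
Saleh and Lund both have classification seniority date 1 Feb 2006, so the next rule applies.
Saleh and Lund both have employee number 4513, so the next rule applies.
Among Saleh and Lund, by accumulated service hours (higher first): Saleh (24118 hours) before Lund (16945 hours).
Among Okafor, Romero and Quinn, by classification seniority date (earlier first): Okafor (12 Jan 2009) before Romero and Quinn (9 May 2011).
Romero and Quinn both have employee number 9037, so the next rule applies.
Among Romero and Quinn, by accumulated service hours (higher first): Romero (8949 hours) before Quinn (4947 hours).
Among Moreau, Delgado and Mbeki, by classification seniority date (earlier first): Moreau and Delgado (14 Apr 1990) before Mbeki (6 Nov 1992).
Moreau and Delgado both have employee number 1816, so the next rule applies.
Among Moreau and Delgado, by accumulated service hours (higher first): Moreau (30690 hours) before Delgado (7878 hours).
Order: Saleh, Lund, Okafor, Romero, Quinn, Moreau, Delgado, Mbeki. So position 2.

2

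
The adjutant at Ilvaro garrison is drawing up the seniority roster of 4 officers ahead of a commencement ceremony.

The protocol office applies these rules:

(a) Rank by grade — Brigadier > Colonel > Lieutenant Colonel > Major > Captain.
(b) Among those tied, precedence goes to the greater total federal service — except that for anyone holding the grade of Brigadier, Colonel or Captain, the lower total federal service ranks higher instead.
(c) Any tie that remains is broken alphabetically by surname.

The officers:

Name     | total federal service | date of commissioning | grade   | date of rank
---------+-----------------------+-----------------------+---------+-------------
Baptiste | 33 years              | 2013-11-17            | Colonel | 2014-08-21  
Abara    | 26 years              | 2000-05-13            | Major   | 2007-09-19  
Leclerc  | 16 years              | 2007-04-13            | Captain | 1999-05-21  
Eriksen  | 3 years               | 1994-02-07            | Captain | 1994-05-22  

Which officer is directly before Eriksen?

Abara

By grade: Baptiste (Colonel); then Abara (Major); then Eriksen and Leclerc (Captain).
Among Eriksen and Leclerc, by total federal service (lower first) (reversed rule for this group): Eriksen (3 years) before Leclerc (16 years).
Order: Baptiste, Abara, Eriksen, Leclerc.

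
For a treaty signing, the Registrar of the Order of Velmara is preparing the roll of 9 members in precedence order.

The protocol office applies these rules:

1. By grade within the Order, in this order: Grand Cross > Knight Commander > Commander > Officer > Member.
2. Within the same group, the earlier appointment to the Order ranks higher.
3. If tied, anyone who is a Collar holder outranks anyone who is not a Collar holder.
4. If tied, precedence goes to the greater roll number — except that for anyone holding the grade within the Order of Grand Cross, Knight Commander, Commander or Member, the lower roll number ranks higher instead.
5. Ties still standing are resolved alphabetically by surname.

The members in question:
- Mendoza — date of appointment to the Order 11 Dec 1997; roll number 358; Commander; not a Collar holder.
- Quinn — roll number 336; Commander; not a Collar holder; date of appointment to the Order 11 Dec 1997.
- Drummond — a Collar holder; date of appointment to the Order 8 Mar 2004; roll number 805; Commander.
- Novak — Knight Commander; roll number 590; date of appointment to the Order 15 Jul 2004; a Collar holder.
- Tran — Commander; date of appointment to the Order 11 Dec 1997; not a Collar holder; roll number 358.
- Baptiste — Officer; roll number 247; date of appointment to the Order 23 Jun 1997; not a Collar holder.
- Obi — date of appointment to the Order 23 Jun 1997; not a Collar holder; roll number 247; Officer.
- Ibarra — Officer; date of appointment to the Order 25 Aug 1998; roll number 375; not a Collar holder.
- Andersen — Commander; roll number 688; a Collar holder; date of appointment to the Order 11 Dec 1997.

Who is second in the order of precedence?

Andersen

By grade within the Order: Novak (Knight Commander); then Andersen, Quinn, Mendoza, Tran and Drummond (Commander); then Baptiste, Obi and Ibarra (Officer).
Among Andersen, Quinn, Mendoza, Tran and Drummond, by date of appointment to the Order (earlier first): Andersen, Quinn, Mendoza and Tran (11 Dec 1997) before Drummond (8 Mar 2004).
Among Andersen, Quinn, Mendoza and Tran, a Collar holder before not a Collar holder: Andersen (a Collar holder) before Quinn, Mendoza and Tran (not a Collar holder).
Among Quinn, Mendoza and Tran, by roll number (lower first) (reversed rule for this group): Quinn (336) before Mendoza and Tran (358).
Among Mendoza and Tran, alphabetically by surname: Mendoza before Tran.
Among Baptiste, Obi and Ibarra, by date of appointment to the Order (earlier first): Baptiste and Obi (23 Jun 1997) before Ibarra (25 Aug 1998).
Baptiste and Obi are each not a Collar holder, so the next rule applies.
Baptiste and Obi both have roll number 247, so the next rule applies.
Among Baptiste and Obi, alphabetically by surname: Baptiste before Obi.
Order: Novak, Andersen, Quinn, Mendoza, Tran, Drummond, Baptiste, Obi, Ibarra.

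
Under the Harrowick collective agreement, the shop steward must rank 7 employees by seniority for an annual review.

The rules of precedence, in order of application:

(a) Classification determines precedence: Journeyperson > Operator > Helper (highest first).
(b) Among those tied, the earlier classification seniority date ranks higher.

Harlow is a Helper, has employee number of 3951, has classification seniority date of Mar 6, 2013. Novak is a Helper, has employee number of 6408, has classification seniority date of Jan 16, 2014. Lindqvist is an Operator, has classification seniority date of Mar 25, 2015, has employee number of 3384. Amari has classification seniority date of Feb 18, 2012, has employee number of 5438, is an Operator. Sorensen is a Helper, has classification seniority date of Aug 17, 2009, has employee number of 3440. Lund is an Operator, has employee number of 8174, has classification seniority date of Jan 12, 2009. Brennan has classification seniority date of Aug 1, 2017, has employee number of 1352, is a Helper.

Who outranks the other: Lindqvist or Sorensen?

By classification: Lund, Amari and Lindqvist (Operator); then Sorensen, Harlow, Novak and Brennan (Helper).
Among Lund, Amari and Lindqvist, by classification seniority date (earlier first): Lund (Jan 12, 2009) before Amari (Feb 18, 2012) before Lindqvist (Mar 25, 2015).
Among Sorensen, Harlow, Novak and Brennan, by classification seniority date (earlier first): Sorensen (Aug 17, 2009) before Harlow (Mar 6, 2013) before Novak (Jan 16, 2014) before Brennan (Aug 1, 2017).
So Lindqvist takes precedence.

Lindqvist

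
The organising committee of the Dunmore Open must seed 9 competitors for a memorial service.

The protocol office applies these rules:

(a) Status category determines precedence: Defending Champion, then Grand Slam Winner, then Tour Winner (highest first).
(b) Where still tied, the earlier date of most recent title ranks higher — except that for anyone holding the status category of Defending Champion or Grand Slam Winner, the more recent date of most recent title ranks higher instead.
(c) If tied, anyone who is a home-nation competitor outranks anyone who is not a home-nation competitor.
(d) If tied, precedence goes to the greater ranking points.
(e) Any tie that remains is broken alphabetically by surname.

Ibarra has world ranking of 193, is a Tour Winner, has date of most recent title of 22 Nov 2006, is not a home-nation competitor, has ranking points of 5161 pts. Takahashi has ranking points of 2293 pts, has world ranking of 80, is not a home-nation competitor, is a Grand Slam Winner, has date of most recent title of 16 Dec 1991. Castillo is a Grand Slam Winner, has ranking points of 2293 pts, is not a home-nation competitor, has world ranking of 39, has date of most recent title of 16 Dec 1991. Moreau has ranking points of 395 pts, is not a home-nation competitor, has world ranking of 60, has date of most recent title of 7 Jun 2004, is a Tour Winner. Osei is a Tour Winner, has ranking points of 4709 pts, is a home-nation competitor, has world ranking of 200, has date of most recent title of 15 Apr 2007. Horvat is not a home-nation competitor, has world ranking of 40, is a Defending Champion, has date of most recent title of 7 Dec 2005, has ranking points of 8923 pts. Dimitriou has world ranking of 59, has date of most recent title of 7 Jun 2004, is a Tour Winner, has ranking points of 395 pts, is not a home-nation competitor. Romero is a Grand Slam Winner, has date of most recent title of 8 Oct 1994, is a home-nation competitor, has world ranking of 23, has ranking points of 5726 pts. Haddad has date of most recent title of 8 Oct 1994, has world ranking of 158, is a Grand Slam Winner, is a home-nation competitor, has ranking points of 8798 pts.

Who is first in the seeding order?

Horvat

By status category: Horvat (Defending Champion); then Haddad, Romero, Castillo and Takahashi (Grand Slam Winner); then Dimitriou, Moreau, Ibarra and Osei (Tour Winner).
Among Haddad, Romero, Castillo and Takahashi, by date of most recent title (later first) (reversed rule for this group): Haddad and Romero (8 Oct 1994) before Castillo and Takahashi (16 Dec 1991).
Haddad and Romero are each a home-nation competitor, so the next rule applies.
Among Haddad and Romero, by ranking points (higher first): Haddad (8798 pts) before Romero (5726 pts).
Castillo and Takahashi are each not a home-nation competitor, so the next rule applies.
Castillo and Takahashi both have ranking points 2293 pts, so the next rule applies.
Among Castillo and Takahashi, alphabetically by surname: Castillo before Takahashi.
Among Dimitriou, Moreau, Ibarra and Osei, by date of most recent title (earlier first): Dimitriou and Moreau (7 Jun 2004) before Ibarra (22 Nov 2006) before Osei (15 Apr 2007).
Dimitriou and Moreau are each not a home-nation competitor, so the next rule applies.
Dimitriou and Moreau both have ranking points 395 pts, so the next rule applies.
Among Dimitriou and Moreau, alphabetically by surname: Dimitriou before Moreau.
Order: Horvat, Haddad, Romero, Castillo, Takahashi, Dimitriou, Moreau, Ibarra, Osei.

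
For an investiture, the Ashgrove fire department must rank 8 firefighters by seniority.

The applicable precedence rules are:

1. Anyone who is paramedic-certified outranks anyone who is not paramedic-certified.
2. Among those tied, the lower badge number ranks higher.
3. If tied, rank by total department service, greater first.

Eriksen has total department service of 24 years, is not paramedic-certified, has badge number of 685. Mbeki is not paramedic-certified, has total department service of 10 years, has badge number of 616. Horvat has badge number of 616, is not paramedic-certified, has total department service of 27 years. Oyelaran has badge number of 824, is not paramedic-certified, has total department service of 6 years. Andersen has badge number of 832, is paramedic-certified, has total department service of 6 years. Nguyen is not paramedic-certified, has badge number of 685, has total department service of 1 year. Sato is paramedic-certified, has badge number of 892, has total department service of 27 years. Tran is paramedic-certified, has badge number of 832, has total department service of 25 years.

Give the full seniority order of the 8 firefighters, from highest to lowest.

Tran, Andersen, Sato, Horvat, Mbeki, Eriksen, Nguyen, Oyelaran

By the first rule: Tran, Andersen and Sato (each paramedic-certified); then Horvat, Mbeki, Eriksen, Nguyen and Oyelaran (each not paramedic-certified).
Among Tran, Andersen and Sato, by badge number (lower first): Tran and Andersen (832) before Sato (892).
Among Tran and Andersen, by total department service (higher first): Tran (25 years) before Andersen (6 years).
Among Horvat, Mbeki, Eriksen, Nguyen and Oyelaran, by badge number (lower first): Horvat and Mbeki (616) before Eriksen and Nguyen (685) before Oyelaran (824).
Among Horvat and Mbeki, by total department service (higher first): Horvat (27 years) before Mbeki (10 years).
Among Eriksen and Nguyen, by total department service (higher first): Eriksen (24 years) before Nguyen (1 year).
Full order: Tran, Andersen, Sato, Horvat, Mbeki, Eriksen, Nguyen, Oyelaran.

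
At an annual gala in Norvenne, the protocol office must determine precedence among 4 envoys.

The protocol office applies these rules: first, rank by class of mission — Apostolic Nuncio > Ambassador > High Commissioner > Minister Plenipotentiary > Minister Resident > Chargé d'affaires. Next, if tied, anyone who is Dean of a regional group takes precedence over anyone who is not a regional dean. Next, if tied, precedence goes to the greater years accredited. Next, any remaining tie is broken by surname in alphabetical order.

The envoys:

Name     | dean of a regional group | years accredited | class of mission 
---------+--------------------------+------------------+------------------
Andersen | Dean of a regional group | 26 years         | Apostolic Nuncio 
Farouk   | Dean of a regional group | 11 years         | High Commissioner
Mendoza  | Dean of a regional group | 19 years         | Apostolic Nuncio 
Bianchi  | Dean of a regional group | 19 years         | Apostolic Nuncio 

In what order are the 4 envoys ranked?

By class of mission: Andersen, Bianchi and Mendoza (Apostolic Nuncio); then Farouk (High Commissioner).
Andersen, Bianchi and Mendoza are each Dean of a regional group, so the next rule applies.
Among Andersen, Bianchi and Mendoza, by years accredited (higher first): Andersen (26 years) before Bianchi and Mendoza (19 years).
Among Bianchi and Mendoza, alphabetically by surname: Bianchi before Mendoza.
Full order: Andersen, Bianchi, Mendoza, Farouk.

Andersen, Bianchi, Mendoza, Farouk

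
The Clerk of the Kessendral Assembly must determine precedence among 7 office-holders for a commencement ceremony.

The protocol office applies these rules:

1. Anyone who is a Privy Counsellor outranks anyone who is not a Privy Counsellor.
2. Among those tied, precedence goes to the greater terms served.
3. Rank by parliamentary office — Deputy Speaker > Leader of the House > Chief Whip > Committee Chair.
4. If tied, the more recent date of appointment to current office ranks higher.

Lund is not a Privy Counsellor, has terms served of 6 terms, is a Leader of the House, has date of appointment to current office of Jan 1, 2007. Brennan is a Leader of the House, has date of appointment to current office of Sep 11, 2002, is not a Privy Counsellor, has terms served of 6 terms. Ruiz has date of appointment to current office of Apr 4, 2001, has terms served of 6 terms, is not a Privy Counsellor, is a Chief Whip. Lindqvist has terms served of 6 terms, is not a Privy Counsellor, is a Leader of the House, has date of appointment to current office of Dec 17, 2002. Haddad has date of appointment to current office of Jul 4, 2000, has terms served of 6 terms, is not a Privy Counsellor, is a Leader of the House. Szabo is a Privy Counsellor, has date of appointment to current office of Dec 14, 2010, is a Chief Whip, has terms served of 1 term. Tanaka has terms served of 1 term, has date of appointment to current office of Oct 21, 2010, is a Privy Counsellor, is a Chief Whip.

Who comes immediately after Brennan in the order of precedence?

By the first rule: Szabo and Tanaka (both a Privy Counsellor); then Lund, Lindqvist, Brennan, Haddad and Ruiz (each not a Privy Counsellor).
Szabo and Tanaka both have terms served 1 term, so the next rule applies.
Szabo and Tanaka are each Chief Whip, so the next rule applies.
Among Szabo and Tanaka, by date of appointment to current office (later first): Szabo (Dec 14, 2010) before Tanaka (Oct 21, 2010).
Lund, Lindqvist, Brennan, Haddad and Ruiz all have terms served 6 terms, so the next rule applies.
Among Lund, Lindqvist, Brennan, Haddad and Ruiz, by parliamentary office: Lund, Lindqvist, Brennan and Haddad (Leader of the House) before Ruiz (Chief Whip).
Among Lund, Lindqvist, Brennan and Haddad, by date of appointment to current office (later first): Lund (Jan 1, 2007) before Lindqvist (Dec 17, 2002) before Brennan (Sep 11, 2002) before Haddad (Jul 4, 2000).
Order: Szabo, Tanaka, Lund, Lindqvist, Brennan, Haddad, Ruiz.

Haddad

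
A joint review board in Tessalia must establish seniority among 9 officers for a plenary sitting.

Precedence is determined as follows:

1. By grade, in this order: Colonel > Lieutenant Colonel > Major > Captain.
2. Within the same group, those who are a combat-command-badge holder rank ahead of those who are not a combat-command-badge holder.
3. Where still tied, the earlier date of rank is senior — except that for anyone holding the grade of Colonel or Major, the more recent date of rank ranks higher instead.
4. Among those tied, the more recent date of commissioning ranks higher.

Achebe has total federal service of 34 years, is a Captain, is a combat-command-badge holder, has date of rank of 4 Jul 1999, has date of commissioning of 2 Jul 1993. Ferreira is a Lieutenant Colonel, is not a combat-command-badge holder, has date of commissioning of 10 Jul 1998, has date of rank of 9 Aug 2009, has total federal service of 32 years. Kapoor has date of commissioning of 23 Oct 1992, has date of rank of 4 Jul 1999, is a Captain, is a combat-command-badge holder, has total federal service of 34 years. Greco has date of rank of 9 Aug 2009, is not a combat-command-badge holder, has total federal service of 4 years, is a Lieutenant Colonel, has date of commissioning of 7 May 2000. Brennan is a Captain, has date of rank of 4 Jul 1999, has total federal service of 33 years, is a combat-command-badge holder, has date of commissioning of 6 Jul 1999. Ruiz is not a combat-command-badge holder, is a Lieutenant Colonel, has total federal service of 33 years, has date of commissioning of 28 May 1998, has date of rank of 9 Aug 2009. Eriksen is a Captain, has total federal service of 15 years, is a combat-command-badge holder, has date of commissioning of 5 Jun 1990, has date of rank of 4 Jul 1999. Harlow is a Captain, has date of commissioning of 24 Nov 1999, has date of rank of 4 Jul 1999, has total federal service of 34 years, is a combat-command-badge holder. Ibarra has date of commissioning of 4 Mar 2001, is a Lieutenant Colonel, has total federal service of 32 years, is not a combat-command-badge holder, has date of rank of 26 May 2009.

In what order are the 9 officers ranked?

By grade: Ibarra, Greco, Ferreira and Ruiz (Lieutenant Colonel); then Harlow, Brennan, Achebe, Kapoor and Eriksen (Captain).
Ibarra, Greco, Ferreira and Ruiz are each not a combat-command-badge holder, so the next rule applies.
Among Ibarra, Greco, Ferreira and Ruiz, by date of rank (earlier first): Ibarra (26 May 2009) before Greco, Ferreira and Ruiz (9 Aug 2009).
Among Greco, Ferreira and Ruiz, by date of commissioning (later first): Greco (7 May 2000) before Ferreira (10 Jul 1998) before Ruiz (28 May 1998).
Harlow, Brennan, Achebe, Kapoor and Eriksen are each a combat-command-badge holder, so the next rule applies.
Harlow, Brennan, Achebe, Kapoor and Eriksen all have date of rank 4 Jul 1999, so the next rule applies.
Among Harlow, Brennan, Achebe, Kapoor and Eriksen, by date of commissioning (later first): Harlow (24 Nov 1999) before Brennan (6 Jul 1999) before Achebe (2 Jul 1993) before Kapoor (23 Oct 1992) before Eriksen (5 Jun 1990).
Full order: Ibarra, Greco, Ferreira, Ruiz, Harlow, Brennan, Achebe, Kapoor, Eriksen.

Ibarra, Greco, Ferreira, Ruiz, Harlow, Brennan, Achebe, Kapoor, Eriksen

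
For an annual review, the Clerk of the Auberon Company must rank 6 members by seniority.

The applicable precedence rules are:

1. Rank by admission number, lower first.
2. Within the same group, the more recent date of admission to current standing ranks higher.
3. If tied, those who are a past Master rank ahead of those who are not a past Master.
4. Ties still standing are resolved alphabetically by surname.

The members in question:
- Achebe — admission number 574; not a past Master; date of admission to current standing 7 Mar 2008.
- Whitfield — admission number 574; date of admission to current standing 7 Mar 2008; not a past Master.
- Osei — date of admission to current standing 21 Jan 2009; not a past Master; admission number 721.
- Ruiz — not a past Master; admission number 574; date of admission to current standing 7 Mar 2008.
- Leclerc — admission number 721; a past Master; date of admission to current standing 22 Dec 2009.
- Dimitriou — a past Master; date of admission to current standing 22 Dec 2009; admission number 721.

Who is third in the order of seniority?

By admission number (lower first): Achebe, Ruiz and Whitfield (each 574); then Dimitriou, Leclerc and Osei (each 721).
Achebe, Ruiz and Whitfield all have date of admission to current standing 7 Mar 2008, so the next rule applies.
Achebe, Ruiz and Whitfield are each not a past Master, so the next rule applies.
Among Achebe, Ruiz and Whitfield, alphabetically by surname: Achebe before Ruiz before Whitfield.
Among Dimitriou, Leclerc and Osei, by date of admission to current standing (later first): Dimitriou and Leclerc (22 Dec 2009) before Osei (21 Jan 2009).
Dimitriou and Leclerc are each a past Master, so the next rule applies.
Among Dimitriou and Leclerc, alphabetically by surname: Dimitriou before Leclerc.
Order: Achebe, Ruiz, Whitfield, Dimitriou, Leclerc, Osei.

Whitfield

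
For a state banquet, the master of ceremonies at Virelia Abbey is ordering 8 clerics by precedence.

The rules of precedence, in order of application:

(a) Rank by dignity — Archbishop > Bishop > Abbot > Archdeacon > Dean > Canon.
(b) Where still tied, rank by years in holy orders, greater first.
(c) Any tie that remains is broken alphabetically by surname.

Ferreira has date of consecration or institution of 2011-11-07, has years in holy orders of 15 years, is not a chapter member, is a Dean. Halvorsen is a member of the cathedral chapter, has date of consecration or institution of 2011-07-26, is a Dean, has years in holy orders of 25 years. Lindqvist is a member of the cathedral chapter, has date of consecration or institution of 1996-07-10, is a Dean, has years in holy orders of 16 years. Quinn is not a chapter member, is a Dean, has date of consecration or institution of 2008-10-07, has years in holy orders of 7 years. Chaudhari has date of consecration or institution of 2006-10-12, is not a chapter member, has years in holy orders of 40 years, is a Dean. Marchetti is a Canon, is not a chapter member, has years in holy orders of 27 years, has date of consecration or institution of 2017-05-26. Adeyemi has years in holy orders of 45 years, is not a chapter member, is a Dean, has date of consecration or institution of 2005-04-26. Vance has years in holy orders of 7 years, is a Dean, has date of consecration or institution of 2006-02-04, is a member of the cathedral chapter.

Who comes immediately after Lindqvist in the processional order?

By dignity: Adeyemi, Chaudhari, Halvorsen, Lindqvist, Ferreira, Quinn and Vance (Dean); then Marchetti (Canon).
Among Adeyemi, Chaudhari, Halvorsen, Lindqvist, Ferreira, Quinn and Vance, by years in holy orders (higher first): Adeyemi (45 years) before Chaudhari (40 years) before Halvorsen (25 years) before Lindqvist (16 years) before Ferreira (15 years) before Quinn and Vance (7 years).
Among Quinn and Vance, alphabetically by surname: Quinn before Vance.
Order: Adeyemi, Chaudhari, Halvorsen, Lindqvist, Ferreira, Quinn, Vance, Marchetti.

Ferreira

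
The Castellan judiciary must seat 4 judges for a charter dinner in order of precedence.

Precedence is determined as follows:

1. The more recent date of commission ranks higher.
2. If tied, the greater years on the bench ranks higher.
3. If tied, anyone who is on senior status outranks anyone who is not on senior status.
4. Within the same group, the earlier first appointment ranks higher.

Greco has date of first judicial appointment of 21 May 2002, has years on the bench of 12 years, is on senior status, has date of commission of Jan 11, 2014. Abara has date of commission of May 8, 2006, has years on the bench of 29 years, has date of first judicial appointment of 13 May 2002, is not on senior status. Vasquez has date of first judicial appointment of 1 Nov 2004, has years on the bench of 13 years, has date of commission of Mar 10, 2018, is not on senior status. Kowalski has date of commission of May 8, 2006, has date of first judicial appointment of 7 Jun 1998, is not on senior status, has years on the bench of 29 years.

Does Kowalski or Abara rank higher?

Kowalski

By date of commission (later first): Vasquez (Mar 10, 2018); then Greco (Jan 11, 2014); then Kowalski and Abara (both May 8, 2006).
Kowalski and Abara both have years on the bench 29 years, so the next rule applies.
Kowalski and Abara are each not on senior status, so the next rule applies.
Among Kowalski and Abara, by date of first judicial appointment (earlier first): Kowalski (7 Jun 1998) before Abara (13 May 2002).
So Kowalski takes precedence.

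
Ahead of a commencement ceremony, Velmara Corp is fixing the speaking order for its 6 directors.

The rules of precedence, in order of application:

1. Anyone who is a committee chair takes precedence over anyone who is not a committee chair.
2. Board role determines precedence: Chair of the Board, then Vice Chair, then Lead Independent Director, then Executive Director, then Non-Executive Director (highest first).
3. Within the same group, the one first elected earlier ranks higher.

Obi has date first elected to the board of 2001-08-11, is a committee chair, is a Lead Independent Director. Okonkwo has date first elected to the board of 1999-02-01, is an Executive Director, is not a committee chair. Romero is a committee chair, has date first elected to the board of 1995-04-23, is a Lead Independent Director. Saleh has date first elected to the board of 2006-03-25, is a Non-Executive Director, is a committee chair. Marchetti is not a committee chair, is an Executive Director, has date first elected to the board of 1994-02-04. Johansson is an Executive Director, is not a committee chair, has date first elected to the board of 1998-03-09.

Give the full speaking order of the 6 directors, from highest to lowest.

Romero, Obi, Saleh, Marchetti, Johansson, Okonkwo

By the first rule: Romero, Obi and Saleh (each a committee chair); then Marchetti, Johansson and Okonkwo (each not a committee chair).
Among Romero, Obi and Saleh, by board role: Romero and Obi (Lead Independent Director) before Saleh (Non-Executive Director).
Among Romero and Obi, by date first elected to the board (earlier first): Romero (1995-04-23) before Obi (2001-08-11).
Marchetti, Johansson and Okonkwo are each Executive Director, so the next rule applies.
Among Marchetti, Johansson and Okonkwo, by date first elected to the board (earlier first): Marchetti (1994-02-04) before Johansson (1998-03-09) before Okonkwo (1999-02-01).
Full order: Romero, Obi, Saleh, Marchetti, Johansson, Okonkwo.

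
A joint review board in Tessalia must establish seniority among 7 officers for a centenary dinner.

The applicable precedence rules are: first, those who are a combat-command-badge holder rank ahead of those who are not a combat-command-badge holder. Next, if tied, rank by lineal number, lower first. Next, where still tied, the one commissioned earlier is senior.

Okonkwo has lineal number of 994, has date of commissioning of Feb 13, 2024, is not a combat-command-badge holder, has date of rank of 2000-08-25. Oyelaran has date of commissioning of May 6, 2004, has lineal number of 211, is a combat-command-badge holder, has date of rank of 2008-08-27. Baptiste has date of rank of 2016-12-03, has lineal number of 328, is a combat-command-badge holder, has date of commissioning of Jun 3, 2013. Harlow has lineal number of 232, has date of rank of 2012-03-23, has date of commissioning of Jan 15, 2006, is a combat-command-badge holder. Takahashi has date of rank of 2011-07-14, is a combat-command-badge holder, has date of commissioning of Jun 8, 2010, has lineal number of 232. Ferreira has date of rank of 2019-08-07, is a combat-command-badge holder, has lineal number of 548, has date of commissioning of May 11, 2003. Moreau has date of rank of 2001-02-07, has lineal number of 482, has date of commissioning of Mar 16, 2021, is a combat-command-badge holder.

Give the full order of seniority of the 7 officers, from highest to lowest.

By the first rule: Oyelaran, Harlow, Takahashi, Baptiste, Moreau and Ferreira (each a combat-command-badge holder); then Okonkwo (not a combat-command-badge holder).
Among Oyelaran, Harlow, Takahashi, Baptiste, Moreau and Ferreira, by lineal number (lower first): Oyelaran (211) before Harlow and Takahashi (232) before Baptiste (328) before Moreau (482) before Ferreira (548).
Among Harlow and Takahashi, by date of commissioning (earlier first): Harlow (Jan 15, 2006) before Takahashi (Jun 8, 2010).
Full order: Oyelaran, Harlow, Takahashi, Baptiste, Moreau, Ferreira, Okonkwo.

Oyelaran, Harlow, Takahashi, Baptiste, Moreau, Ferreira, Okonkwo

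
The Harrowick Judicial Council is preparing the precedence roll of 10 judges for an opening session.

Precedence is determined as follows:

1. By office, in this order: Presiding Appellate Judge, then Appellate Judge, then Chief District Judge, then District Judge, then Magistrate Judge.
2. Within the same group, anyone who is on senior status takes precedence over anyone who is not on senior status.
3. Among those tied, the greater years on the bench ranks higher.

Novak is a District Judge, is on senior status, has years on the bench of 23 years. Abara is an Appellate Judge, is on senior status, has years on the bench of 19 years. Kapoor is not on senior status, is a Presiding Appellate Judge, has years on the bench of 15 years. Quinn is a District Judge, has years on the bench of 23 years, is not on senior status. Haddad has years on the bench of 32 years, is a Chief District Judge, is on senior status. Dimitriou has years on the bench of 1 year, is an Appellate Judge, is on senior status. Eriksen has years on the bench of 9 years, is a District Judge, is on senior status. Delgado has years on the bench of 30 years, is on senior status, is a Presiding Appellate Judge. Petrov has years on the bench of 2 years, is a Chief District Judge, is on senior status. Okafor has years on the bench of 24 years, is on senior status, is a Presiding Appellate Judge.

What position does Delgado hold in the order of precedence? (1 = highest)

1

By office: Delgado, Okafor and Kapoor (Presiding Appellate Judge); then Abara and Dimitriou (Appellate Judge); then Haddad and Petrov (Chief District Judge); then Novak, Eriksen and Quinn (District Judge).
Among Delgado, Okafor and Kapoor, on senior status before not on senior status: Delgado and Okafor (on senior status) before Kapoor (not on senior status).
Among Delgado and Okafor, by years on the bench (higher first): Delgado (30 years) before Okafor (24 years).
Abara and Dimitriou are each on senior status, so the next rule applies.
Among Abara and Dimitriou, by years on the bench (higher first): Abara (19 years) before Dimitriou (1 year).
Haddad and Petrov are each on senior status, so the next rule applies.
Among Haddad and Petrov, by years on the bench (higher first): Haddad (32 years) before Petrov (2 years).
Among Novak, Eriksen and Quinn, on senior status before not on senior status: Novak and Eriksen (on senior status) before Quinn (not on senior status).
Among Novak and Eriksen, by years on the bench (higher first): Novak (23 years) before Eriksen (9 years).
Order: Delgado, Okafor, Kapoor, Abara, Dimitriou, Haddad, Petrov, Novak, Eriksen, Quinn. So position 1.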